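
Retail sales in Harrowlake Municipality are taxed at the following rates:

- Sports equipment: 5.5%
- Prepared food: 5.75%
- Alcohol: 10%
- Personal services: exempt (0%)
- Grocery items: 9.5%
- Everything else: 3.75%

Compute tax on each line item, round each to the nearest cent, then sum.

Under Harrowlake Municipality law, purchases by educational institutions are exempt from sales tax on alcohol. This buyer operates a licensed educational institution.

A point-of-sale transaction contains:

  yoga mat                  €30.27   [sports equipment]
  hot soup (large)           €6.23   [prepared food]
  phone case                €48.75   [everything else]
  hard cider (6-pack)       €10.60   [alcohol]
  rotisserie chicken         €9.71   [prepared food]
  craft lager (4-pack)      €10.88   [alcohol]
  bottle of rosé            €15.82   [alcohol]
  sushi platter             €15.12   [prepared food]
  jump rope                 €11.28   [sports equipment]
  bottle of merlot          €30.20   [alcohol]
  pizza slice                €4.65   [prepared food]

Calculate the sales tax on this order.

€6.17

Yoga mat €30.27: sports equipment → 5.5% → €1.66
Hot soup (large) €6.23: prepared food → 5.75% → €0.36
Phone case €48.75: everything else → 3.75% → €1.83
Hard cider (6-pack) €10.60: alcohol, buyer-exempt → 0% → €0.00
Rotisserie chicken €9.71: prepared food → 5.75% → €0.56
Craft lager (4-pack) €10.88: alcohol, buyer-exempt → 0% → €0.00
Bottle of rosé €15.82: alcohol, buyer-exempt → 0% → €0.00
Sushi platter €15.12: prepared food → 5.75% → €0.87
Jump rope €11.28: sports equipment → 5.5% → €0.62
Bottle of merlot €30.20: alcohol, buyer-exempt → 0% → €0.00
Pizza slice €4.65: prepared food → 5.75% → €0.27
Total tax = €1.66 + €0.36 + €1.83 + €0.56 + €0.87 + €0.62 + €0.27 = €6.17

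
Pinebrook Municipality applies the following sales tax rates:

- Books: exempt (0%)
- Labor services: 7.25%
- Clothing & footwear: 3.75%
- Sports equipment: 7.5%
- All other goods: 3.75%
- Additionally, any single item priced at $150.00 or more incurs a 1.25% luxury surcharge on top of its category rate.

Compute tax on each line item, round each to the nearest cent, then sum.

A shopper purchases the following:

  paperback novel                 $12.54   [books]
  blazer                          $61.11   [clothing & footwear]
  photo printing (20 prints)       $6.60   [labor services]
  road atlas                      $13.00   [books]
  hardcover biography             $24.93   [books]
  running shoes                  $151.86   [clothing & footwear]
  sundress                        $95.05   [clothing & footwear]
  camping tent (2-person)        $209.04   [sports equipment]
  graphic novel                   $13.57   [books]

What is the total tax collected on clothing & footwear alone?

$13.44

Blazer $61.11: clothing & footwear → 3.75% → $2.29
Running shoes $151.86: clothing & footwear → 3.75% + 1.25% surcharge = 5% → $7.59
Sundress $95.05: clothing & footwear → 3.75% → $3.56
Tax on clothing & footwear = $2.29 + $7.59 + $3.56 = $13.44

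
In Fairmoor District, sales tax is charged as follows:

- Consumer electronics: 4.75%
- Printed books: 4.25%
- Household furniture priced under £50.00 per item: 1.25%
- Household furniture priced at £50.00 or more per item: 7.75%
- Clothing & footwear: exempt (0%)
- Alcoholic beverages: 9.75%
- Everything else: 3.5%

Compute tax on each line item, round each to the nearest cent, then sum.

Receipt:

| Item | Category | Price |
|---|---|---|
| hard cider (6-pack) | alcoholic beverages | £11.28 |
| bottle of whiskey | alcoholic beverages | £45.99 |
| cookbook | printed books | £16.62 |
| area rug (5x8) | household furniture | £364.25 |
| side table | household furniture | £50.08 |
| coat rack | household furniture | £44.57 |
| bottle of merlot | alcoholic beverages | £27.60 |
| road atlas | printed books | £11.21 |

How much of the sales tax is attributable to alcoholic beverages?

£8.27

Hard cider (6-pack) £11.28: alcoholic beverages → 9.75% → £1.10
Bottle of whiskey £45.99: alcoholic beverages → 9.75% → £4.48
Bottle of merlot £27.60: alcoholic beverages → 9.75% → £2.69
Tax on alcoholic beverages = £1.10 + £4.48 + £2.69 = £8.27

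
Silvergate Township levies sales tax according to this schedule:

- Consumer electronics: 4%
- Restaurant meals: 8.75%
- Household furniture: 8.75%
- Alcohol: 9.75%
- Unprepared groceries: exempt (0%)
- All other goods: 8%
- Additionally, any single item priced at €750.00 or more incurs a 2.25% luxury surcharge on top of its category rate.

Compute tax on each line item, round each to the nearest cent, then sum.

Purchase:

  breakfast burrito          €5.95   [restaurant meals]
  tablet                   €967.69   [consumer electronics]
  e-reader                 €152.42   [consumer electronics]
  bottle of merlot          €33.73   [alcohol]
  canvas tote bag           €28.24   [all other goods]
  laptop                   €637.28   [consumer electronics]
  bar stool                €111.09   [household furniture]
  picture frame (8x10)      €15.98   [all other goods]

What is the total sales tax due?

€109.14

Breakfast burrito €5.95: restaurant meals → 8.75% → €0.52
Tablet €967.69: consumer electronics → 4% + 2.25% surcharge = 6.25% → €60.48
E-reader €152.42: consumer electronics → 4% → €6.10
Bottle of merlot €33.73: alcohol → 9.75% → €3.29
Canvas tote bag €28.24: all other goods → 8% → €2.26
Laptop €637.28: consumer electronics → 4% → €25.49
Bar stool €111.09: household furniture → 8.75% → €9.72
Picture frame (8x10) €15.98: all other goods → 8% → €1.28
Total tax = €0.52 + €60.48 + €6.10 + €3.29 + €2.26 + €25.49 + €9.72 + €1.28 = €109.14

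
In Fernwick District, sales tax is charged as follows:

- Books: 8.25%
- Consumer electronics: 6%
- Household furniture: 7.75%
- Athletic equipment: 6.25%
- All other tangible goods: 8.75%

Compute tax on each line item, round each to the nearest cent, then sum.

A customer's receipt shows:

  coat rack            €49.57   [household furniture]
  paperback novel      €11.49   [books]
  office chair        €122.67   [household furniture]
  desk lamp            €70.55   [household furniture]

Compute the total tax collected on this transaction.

Coat rack €49.57: household furniture → 7.75% → €3.84
Paperback novel €11.49: books → 8.25% → €0.95
Office chair €122.67: household furniture → 7.75% → €9.51
Desk lamp €70.55: household furniture → 7.75% → €5.47
Total tax = €3.84 + €0.95 + €9.51 + €5.47 = €19.77

€19.77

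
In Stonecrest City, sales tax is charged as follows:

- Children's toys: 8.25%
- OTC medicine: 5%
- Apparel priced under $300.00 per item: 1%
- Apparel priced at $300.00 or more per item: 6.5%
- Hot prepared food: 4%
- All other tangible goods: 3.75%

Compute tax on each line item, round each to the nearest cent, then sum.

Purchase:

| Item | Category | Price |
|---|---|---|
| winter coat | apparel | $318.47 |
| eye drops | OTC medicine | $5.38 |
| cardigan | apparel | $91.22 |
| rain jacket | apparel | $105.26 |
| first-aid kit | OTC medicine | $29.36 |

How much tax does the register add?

$24.40

Winter coat $318.47: apparel, $300.00 or more → 6.5% → $20.70
Eye drops $5.38: OTC medicine → 5% → $0.27
Cardigan $91.22: apparel, under $300.00 → 1% → $0.91
Rain jacket $105.26: apparel, under $300.00 → 1% → $1.05
First-aid kit $29.36: OTC medicine → 5% → $1.47
Total tax = $20.70 + $0.27 + $0.91 + $1.05 + $1.47 = $24.40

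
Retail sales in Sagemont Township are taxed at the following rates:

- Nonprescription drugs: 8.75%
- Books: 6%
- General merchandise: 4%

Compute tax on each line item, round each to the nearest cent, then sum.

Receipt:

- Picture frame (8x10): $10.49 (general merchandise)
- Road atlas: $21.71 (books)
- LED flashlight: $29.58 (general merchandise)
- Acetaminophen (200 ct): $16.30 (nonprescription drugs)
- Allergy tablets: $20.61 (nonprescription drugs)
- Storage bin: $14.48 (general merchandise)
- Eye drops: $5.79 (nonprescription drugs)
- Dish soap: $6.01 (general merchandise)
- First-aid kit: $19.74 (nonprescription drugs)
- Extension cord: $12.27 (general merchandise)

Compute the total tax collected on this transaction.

Picture frame (8x10) $10.49: general merchandise → 4% → $0.42
Road atlas $21.71: books → 6% → $1.30
LED flashlight $29.58: general merchandise → 4% → $1.18
Acetaminophen (200 ct) $16.30: nonprescription drugs → 8.75% → $1.43
Allergy tablets $20.61: nonprescription drugs → 8.75% → $1.80
Storage bin $14.48: general merchandise → 4% → $0.58
Eye drops $5.79: nonprescription drugs → 8.75% → $0.51
Dish soap $6.01: general merchandise → 4% → $0.24
First-aid kit $19.74: nonprescription drugs → 8.75% → $1.73
Extension cord $12.27: general merchandise → 4% → $0.49
Total tax = $0.42 + $1.30 + $1.18 + $1.43 + $1.80 + $0.58 + $0.51 + $0.24 + $1.73 + $0.49 = $9.68

$9.68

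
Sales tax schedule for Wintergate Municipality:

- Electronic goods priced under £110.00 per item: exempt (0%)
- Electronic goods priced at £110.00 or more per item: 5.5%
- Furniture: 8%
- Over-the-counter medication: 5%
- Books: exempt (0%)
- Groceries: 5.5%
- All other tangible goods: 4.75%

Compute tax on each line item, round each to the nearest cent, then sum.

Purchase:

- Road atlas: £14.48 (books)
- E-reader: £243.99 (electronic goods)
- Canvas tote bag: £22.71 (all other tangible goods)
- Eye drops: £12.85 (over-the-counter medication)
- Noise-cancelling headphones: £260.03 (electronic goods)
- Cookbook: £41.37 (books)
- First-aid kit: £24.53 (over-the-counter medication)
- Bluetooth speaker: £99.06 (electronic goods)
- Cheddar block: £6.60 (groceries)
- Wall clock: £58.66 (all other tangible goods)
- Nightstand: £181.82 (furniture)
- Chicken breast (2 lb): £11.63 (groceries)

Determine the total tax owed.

£49.01

Road atlas £14.48: books → 0% → £0.00
E-reader £243.99: electronic goods, £110.00 or more → 5.5% → £13.42
Canvas tote bag £22.71: all other tangible goods → 4.75% → £1.08
Eye drops £12.85: over-the-counter medication → 5% → £0.64
Noise-cancelling headphones £260.03: electronic goods, £110.00 or more → 5.5% → £14.30
Cookbook £41.37: books → 0% → £0.00
First-aid kit £24.53: over-the-counter medication → 5% → £1.23
Bluetooth speaker £99.06: electronic goods, under £110.00 → 0% → £0.00
Cheddar block £6.60: groceries → 5.5% → £0.36
Wall clock £58.66: all other tangible goods → 4.75% → £2.79
Nightstand £181.82: furniture → 8% → £14.55
Chicken breast (2 lb) £11.63: groceries → 5.5% → £0.64
Total tax = £13.42 + £1.08 + £0.64 + £14.30 + £1.23 + £0.36 + £2.79 + £14.55 + £0.64 = £49.01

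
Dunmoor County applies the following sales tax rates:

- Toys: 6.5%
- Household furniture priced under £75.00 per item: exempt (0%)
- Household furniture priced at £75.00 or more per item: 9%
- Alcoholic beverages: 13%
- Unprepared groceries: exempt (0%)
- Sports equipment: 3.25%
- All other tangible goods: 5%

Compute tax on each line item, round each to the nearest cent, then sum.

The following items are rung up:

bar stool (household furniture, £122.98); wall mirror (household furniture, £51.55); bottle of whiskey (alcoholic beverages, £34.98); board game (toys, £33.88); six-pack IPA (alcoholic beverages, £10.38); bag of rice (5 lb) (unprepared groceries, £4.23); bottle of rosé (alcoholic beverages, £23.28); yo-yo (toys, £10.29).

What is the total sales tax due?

£22.87

Bar stool £122.98: household furniture, £75.00 or more → 9% → £11.07
Wall mirror £51.55: household furniture, under £75.00 → 0% → £0.00
Bottle of whiskey £34.98: alcoholic beverages → 13% → £4.55
Board game £33.88: toys → 6.5% → £2.20
Six-pack IPA £10.38: alcoholic beverages → 13% → £1.35
Bag of rice (5 lb) £4.23: unprepared groceries → 0% → £0.00
Bottle of rosé £23.28: alcoholic beverages → 13% → £3.03
Yo-yo £10.29: toys → 6.5% → £0.67
Total tax = £11.07 + £4.55 + £2.20 + £1.35 + £3.03 + £0.67 = £22.87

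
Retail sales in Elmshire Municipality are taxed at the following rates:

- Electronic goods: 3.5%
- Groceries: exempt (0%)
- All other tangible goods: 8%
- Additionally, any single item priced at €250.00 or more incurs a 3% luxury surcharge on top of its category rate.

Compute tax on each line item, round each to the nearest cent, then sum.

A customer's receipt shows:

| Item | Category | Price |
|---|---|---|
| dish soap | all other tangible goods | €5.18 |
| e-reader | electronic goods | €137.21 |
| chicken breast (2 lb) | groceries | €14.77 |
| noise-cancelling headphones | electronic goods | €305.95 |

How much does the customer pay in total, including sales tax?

Dish soap €5.18: all other tangible goods → 8% → €0.41
E-reader €137.21: electronic goods → 3.5% → €4.80
Chicken breast (2 lb) €14.77: groceries → 0% → €0.00
Noise-cancelling headphones €305.95: electronic goods → 3.5% + 3% surcharge = 6.5% → €19.89
Subtotal = €463.11; tax = €25.10; total due = €488.21

€488.21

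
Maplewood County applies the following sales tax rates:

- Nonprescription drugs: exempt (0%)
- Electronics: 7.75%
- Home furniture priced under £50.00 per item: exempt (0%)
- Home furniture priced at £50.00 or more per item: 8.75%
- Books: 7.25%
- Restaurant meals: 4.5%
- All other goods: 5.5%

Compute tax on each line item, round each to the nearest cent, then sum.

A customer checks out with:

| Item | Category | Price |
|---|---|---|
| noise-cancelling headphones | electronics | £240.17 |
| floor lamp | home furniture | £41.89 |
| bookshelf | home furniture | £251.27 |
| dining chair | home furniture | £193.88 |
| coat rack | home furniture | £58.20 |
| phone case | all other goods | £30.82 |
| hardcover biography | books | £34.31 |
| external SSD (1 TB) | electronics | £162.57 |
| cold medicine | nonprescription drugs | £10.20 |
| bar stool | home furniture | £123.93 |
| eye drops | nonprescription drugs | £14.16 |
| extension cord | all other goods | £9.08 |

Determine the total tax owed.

£90.78

Noise-cancelling headphones £240.17: electronics → 7.75% → £18.61
Floor lamp £41.89: home furniture, under £50.00 → 0% → £0.00
Bookshelf £251.27: home furniture, £50.00 or more → 8.75% → £21.99
Dining chair £193.88: home furniture, £50.00 or more → 8.75% → £16.96
Coat rack £58.20: home furniture, £50.00 or more → 8.75% → £5.09
Phone case £30.82: all other goods → 5.5% → £1.70
Hardcover biography £34.31: books → 7.25% → £2.49
External SSD (1 TB) £162.57: electronics → 7.75% → £12.60
Cold medicine £10.20: nonprescription drugs → 0% → £0.00
Bar stool £123.93: home furniture, £50.00 or more → 8.75% → £10.84
Eye drops £14.16: nonprescription drugs → 0% → £0.00
Extension cord £9.08: all other goods → 5.5% → £0.50
Total tax = £18.61 + £21.99 + £16.96 + £5.09 + £1.70 + £2.49 + £12.60 + £10.84 + £0.50 = £90.78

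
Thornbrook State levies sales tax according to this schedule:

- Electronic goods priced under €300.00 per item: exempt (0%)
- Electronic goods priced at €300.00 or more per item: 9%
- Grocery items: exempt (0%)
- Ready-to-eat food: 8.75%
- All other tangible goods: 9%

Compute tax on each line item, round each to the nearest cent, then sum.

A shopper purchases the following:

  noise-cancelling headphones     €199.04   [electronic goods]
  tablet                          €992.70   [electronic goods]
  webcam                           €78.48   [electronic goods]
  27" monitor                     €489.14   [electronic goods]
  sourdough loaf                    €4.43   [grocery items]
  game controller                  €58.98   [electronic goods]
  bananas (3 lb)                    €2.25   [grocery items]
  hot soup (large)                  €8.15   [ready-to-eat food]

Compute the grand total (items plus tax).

Noise-cancelling headphones €199.04: electronic goods, under €300.00 → 0% → €0.00
Tablet €992.70: electronic goods, €300.00 or more → 9% → €89.34
Webcam €78.48: electronic goods, under €300.00 → 0% → €0.00
27" monitor €489.14: electronic goods, €300.00 or more → 9% → €44.02
Sourdough loaf €4.43: grocery items → 0% → €0.00
Game controller €58.98: electronic goods, under €300.00 → 0% → €0.00
Bananas (3 lb) €2.25: grocery items → 0% → €0.00
Hot soup (large) €8.15: ready-to-eat food → 8.75% → €0.71
Subtotal = €1833.17; tax = €134.07; total due = €1967.24

€1967.24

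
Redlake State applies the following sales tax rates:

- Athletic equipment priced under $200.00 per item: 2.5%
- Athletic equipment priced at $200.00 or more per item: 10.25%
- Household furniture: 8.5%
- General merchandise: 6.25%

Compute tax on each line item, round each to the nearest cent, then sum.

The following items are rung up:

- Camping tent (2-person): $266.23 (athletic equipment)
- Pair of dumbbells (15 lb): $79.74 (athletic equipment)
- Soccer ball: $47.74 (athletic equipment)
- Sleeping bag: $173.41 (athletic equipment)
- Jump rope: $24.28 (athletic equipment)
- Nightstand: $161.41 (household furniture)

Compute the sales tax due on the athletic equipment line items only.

$35.42

Camping tent (2-person) $266.23: athletic equipment, $200.00 or more → 10.25% → $27.29
Pair of dumbbells (15 lb) $79.74: athletic equipment, under $200.00 → 2.5% → $1.99
Soccer ball $47.74: athletic equipment, under $200.00 → 2.5% → $1.19
Sleeping bag $173.41: athletic equipment, under $200.00 → 2.5% → $4.34
Jump rope $24.28: athletic equipment, under $200.00 → 2.5% → $0.61
Tax on athletic equipment = $27.29 + $1.99 + $1.19 + $4.34 + $0.61 = $35.42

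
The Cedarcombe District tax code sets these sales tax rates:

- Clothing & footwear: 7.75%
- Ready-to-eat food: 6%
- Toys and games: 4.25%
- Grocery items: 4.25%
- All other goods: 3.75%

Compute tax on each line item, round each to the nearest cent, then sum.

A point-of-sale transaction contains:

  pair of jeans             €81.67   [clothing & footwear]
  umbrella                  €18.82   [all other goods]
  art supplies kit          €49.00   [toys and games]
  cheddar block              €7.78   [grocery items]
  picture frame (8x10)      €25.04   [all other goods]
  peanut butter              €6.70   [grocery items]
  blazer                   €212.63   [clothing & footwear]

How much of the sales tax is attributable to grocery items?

€0.61

Cheddar block €7.78: grocery items → 4.25% → €0.33
Peanut butter €6.70: grocery items → 4.25% → €0.28
Tax on grocery items = €0.33 + €0.28 = €0.61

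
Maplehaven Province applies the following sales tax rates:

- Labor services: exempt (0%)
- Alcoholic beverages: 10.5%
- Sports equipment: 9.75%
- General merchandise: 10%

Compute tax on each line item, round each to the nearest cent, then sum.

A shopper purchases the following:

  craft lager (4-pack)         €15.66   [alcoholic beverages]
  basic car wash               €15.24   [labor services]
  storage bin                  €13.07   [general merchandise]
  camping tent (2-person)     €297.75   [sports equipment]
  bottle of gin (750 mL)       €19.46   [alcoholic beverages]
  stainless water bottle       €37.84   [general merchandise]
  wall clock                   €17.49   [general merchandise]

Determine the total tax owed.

Craft lager (4-pack) €15.66: alcoholic beverages → 10.5% → €1.64
Basic car wash €15.24: labor services → 0% → €0.00
Storage bin €13.07: general merchandise → 10% → €1.31
Camping tent (2-person) €297.75: sports equipment → 9.75% → €29.03
Bottle of gin (750 mL) €19.46: alcoholic beverages → 10.5% → €2.04
Stainless water bottle €37.84: general merchandise → 10% → €3.78
Wall clock €17.49: general merchandise → 10% → €1.75
Total tax = €1.64 + €1.31 + €29.03 + €2.04 + €3.78 + €1.75 = €39.55

€39.55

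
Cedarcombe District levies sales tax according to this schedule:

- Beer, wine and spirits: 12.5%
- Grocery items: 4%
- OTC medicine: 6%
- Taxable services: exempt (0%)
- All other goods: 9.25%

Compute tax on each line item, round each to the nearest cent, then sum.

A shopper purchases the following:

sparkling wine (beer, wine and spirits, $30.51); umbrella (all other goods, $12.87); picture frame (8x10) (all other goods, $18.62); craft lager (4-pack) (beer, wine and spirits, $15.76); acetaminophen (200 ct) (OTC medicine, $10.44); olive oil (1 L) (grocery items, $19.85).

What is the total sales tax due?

$10.11

Sparkling wine $30.51: beer, wine and spirits → 12.5% → $3.81
Umbrella $12.87: all other goods → 9.25% → $1.19
Picture frame (8x10) $18.62: all other goods → 9.25% → $1.72
Craft lager (4-pack) $15.76: beer, wine and spirits → 12.5% → $1.97
Acetaminophen (200 ct) $10.44: OTC medicine → 6% → $0.63
Olive oil (1 L) $19.85: grocery items → 4% → $0.79
Total tax = $3.81 + $1.19 + $1.72 + $1.97 + $0.63 + $0.79 = $10.11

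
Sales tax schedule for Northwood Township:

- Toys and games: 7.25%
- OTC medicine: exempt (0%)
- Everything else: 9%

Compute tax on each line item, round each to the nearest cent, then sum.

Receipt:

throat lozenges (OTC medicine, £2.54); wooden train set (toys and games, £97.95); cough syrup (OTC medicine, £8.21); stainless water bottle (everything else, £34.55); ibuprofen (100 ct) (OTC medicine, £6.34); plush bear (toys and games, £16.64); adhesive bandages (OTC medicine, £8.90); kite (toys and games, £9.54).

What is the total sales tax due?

£12.11

Throat lozenges £2.54: OTC medicine → 0% → £0.00
Wooden train set £97.95: toys and games → 7.25% → £7.10
Cough syrup £8.21: OTC medicine → 0% → £0.00
Stainless water bottle £34.55: everything else → 9% → £3.11
Ibuprofen (100 ct) £6.34: OTC medicine → 0% → £0.00
Plush bear £16.64: toys and games → 7.25% → £1.21
Adhesive bandages £8.90: OTC medicine → 0% → £0.00
Kite £9.54: toys and games → 7.25% → £0.69
Total tax = £7.10 + £3.11 + £1.21 + £0.69 = £12.11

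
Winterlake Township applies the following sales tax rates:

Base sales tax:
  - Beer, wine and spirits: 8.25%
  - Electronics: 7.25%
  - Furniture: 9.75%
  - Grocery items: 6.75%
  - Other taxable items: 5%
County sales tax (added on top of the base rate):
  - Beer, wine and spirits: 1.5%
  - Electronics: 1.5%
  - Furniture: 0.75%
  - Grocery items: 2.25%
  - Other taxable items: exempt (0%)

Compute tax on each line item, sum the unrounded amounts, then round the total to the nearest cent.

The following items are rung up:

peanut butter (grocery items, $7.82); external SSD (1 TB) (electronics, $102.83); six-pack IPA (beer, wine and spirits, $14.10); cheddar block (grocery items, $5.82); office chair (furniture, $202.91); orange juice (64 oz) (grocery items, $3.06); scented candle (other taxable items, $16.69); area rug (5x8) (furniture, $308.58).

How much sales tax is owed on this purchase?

$66.42

Peanut butter $7.82: grocery items → 6.75% + 2.25% county = 9% → $0.7038
External SSD (1 TB) $102.83: electronics → 7.25% + 1.5% county = 8.75% → $8.997625
Six-pack IPA $14.10: beer, wine and spirits → 8.25% + 1.5% county = 9.75% → $1.37475
Cheddar block $5.82: grocery items → 6.75% + 2.25% county = 9% → $0.5238
Office chair $202.91: furniture → 9.75% + 0.75% county = 10.5% → $21.30555
Orange juice (64 oz) $3.06: grocery items → 6.75% + 2.25% county = 9% → $0.2754
Scented candle $16.69: other taxable items → 5% + 0% county = 5% → $0.8345
Area rug (5x8) $308.58: furniture → 9.75% + 0.75% county = 10.5% → $32.4009
Unrounded tax sum = $66.416325 → $66.42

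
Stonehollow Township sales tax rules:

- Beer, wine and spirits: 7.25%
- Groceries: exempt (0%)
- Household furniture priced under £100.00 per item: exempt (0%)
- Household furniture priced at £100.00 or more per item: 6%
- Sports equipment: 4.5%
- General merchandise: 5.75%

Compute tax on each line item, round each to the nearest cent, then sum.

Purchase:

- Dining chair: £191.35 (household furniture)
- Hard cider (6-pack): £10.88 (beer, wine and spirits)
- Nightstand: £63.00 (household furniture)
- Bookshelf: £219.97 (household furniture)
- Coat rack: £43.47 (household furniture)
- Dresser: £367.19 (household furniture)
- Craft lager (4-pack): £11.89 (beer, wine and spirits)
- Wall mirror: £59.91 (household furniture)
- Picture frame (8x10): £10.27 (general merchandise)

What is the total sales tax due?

Dining chair £191.35: household furniture, £100.00 or more → 6% → £11.48
Hard cider (6-pack) £10.88: beer, wine and spirits → 7.25% → £0.79
Nightstand £63.00: household furniture, under £100.00 → 0% → £0.00
Bookshelf £219.97: household furniture, £100.00 or more → 6% → £13.20
Coat rack £43.47: household furniture, under £100.00 → 0% → £0.00
Dresser £367.19: household furniture, £100.00 or more → 6% → £22.03
Craft lager (4-pack) £11.89: beer, wine and spirits → 7.25% → £0.86
Wall mirror £59.91: household furniture, under £100.00 → 0% → £0.00
Picture frame (8x10) £10.27: general merchandise → 5.75% → £0.59
Total tax = £11.48 + £0.79 + £13.20 + £22.03 + £0.86 + £0.59 = £48.95

£48.95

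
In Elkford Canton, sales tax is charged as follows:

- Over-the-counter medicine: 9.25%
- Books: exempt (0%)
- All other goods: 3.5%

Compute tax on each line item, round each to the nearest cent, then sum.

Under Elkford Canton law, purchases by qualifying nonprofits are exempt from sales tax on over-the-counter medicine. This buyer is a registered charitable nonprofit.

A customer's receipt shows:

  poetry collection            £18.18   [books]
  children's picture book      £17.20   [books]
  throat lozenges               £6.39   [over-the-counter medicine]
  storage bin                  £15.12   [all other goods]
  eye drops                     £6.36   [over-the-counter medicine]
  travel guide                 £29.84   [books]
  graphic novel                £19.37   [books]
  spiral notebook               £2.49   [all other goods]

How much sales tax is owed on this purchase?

£0.62

Poetry collection £18.18: books → 0% → £0.00
Children's picture book £17.20: books → 0% → £0.00
Throat lozenges £6.39: over-the-counter medicine, buyer-exempt → 0% → £0.00
Storage bin £15.12: all other goods → 3.5% → £0.53
Eye drops £6.36: over-the-counter medicine, buyer-exempt → 0% → £0.00
Travel guide £29.84: books → 0% → £0.00
Graphic novel £19.37: books → 0% → £0.00
Spiral notebook £2.49: all other goods → 3.5% → £0.09
Total tax = £0.53 + £0.09 = £0.62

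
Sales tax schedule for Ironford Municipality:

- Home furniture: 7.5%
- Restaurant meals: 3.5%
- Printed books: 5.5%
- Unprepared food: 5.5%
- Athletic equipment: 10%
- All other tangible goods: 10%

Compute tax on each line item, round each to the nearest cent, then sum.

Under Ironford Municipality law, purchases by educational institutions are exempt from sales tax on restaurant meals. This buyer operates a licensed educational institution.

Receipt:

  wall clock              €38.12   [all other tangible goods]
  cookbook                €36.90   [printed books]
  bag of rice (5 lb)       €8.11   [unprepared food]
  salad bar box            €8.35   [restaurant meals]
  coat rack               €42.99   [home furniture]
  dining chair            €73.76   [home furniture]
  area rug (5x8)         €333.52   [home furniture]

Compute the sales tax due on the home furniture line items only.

Coat rack €42.99: home furniture → 7.5% → €3.22
Dining chair €73.76: home furniture → 7.5% → €5.53
Area rug (5x8) €333.52: home furniture → 7.5% → €25.01
Tax on home furniture = €3.22 + €5.53 + €25.01 = €33.76

€33.76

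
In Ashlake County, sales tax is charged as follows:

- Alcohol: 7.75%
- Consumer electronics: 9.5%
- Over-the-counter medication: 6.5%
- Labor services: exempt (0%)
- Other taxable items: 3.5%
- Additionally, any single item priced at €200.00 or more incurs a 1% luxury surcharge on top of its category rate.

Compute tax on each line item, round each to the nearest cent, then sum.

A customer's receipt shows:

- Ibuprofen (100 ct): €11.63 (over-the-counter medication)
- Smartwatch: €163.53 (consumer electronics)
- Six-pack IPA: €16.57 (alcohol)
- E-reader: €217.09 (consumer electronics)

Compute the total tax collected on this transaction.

€40.37

Ibuprofen (100 ct) €11.63: over-the-counter medication → 6.5% → €0.76
Smartwatch €163.53: consumer electronics → 9.5% → €15.54
Six-pack IPA €16.57: alcohol → 7.75% → €1.28
E-reader €217.09: consumer electronics → 9.5% + 1% surcharge = 10.5% → €22.79
Total tax = €0.76 + €15.54 + €1.28 + €22.79 = €40.37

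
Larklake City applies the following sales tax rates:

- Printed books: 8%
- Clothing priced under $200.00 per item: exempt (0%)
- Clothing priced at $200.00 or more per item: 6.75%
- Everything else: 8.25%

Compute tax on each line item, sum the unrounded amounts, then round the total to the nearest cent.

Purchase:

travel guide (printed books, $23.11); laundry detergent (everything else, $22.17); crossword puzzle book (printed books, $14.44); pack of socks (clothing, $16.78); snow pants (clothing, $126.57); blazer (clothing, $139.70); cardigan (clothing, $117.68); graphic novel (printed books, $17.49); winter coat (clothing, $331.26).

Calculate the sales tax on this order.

Travel guide $23.11: printed books → 8% → $1.8488
Laundry detergent $22.17: everything else → 8.25% → $1.829025
Crossword puzzle book $14.44: printed books → 8% → $1.1552
Pack of socks $16.78: clothing, under $200.00 → 0% → $0.00
Snow pants $126.57: clothing, under $200.00 → 0% → $0.00
Blazer $139.70: clothing, under $200.00 → 0% → $0.00
Cardigan $117.68: clothing, under $200.00 → 0% → $0.00
Graphic novel $17.49: printed books → 8% → $1.3992
Winter coat $331.26: clothing, $200.00 or more → 6.75% → $22.36005
Unrounded tax sum = $28.592275 → $28.59

$28.59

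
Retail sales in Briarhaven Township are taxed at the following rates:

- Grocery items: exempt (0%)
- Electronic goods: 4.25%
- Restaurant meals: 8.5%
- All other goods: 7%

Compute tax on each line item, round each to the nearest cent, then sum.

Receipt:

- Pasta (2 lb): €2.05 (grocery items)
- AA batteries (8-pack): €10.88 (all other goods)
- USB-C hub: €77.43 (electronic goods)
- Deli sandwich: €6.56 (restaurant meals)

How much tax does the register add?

€4.61

Pasta (2 lb) €2.05: grocery items → 0% → €0.00
AA batteries (8-pack) €10.88: all other goods → 7% → €0.76
USB-C hub €77.43: electronic goods → 4.25% → €3.29
Deli sandwich €6.56: restaurant meals → 8.5% → €0.56
Total tax = €0.76 + €3.29 + €0.56 = €4.61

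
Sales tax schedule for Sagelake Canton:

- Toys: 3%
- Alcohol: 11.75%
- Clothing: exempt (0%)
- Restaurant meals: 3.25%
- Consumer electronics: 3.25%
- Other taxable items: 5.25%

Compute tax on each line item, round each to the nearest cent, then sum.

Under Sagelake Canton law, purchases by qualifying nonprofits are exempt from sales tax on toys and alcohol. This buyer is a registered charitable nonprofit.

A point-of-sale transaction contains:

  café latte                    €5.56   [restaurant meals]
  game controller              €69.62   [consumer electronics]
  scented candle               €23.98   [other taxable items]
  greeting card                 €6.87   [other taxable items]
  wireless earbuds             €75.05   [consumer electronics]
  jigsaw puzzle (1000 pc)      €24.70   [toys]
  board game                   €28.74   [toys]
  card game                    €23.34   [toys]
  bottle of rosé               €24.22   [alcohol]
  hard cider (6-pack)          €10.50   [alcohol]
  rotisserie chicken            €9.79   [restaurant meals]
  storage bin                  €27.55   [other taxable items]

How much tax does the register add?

€8.27

Café latte €5.56: restaurant meals → 3.25% → €0.18
Game controller €69.62: consumer electronics → 3.25% → €2.26
Scented candle €23.98: other taxable items → 5.25% → €1.26
Greeting card €6.87: other taxable items → 5.25% → €0.36
Wireless earbuds €75.05: consumer electronics → 3.25% → €2.44
Jigsaw puzzle (1000 pc) €24.70: toys, buyer-exempt → 0% → €0.00
Board game €28.74: toys, buyer-exempt → 0% → €0.00
Card game €23.34: toys, buyer-exempt → 0% → €0.00
Bottle of rosé €24.22: alcohol, buyer-exempt → 0% → €0.00
Hard cider (6-pack) €10.50: alcohol, buyer-exempt → 0% → €0.00
Rotisserie chicken €9.79: restaurant meals → 3.25% → €0.32
Storage bin €27.55: other taxable items → 5.25% → €1.45
Total tax = €0.18 + €2.26 + €1.26 + €0.36 + €2.44 + €0.32 + €1.45 = €8.27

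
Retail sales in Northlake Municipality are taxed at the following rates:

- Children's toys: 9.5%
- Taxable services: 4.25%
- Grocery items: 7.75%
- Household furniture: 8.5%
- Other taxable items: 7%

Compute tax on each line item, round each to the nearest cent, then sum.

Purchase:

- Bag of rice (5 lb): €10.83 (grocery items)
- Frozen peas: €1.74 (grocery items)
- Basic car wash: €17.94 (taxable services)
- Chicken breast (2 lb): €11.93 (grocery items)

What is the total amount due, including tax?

Bag of rice (5 lb) €10.83: grocery items → 7.75% → €0.84
Frozen peas €1.74: grocery items → 7.75% → €0.13
Basic car wash €17.94: taxable services → 4.25% → €0.76
Chicken breast (2 lb) €11.93: grocery items → 7.75% → €0.92
Subtotal = €42.44; tax = €2.65; total due = €45.09

€45.09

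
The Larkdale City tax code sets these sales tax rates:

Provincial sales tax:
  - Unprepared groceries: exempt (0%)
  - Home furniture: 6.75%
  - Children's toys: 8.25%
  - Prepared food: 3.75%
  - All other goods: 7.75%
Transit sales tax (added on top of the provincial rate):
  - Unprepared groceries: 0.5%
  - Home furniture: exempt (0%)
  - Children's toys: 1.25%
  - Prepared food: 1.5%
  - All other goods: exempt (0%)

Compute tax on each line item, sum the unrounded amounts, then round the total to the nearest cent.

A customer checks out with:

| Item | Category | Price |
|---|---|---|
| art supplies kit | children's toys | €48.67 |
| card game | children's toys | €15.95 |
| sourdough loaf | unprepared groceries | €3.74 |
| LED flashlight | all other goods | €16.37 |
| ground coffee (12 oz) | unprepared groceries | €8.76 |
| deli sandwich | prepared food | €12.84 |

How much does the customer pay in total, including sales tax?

Art supplies kit €48.67: children's toys → 8.25% + 1.25% transit = 9.5% → €4.62365
Card game €15.95: children's toys → 8.25% + 1.25% transit = 9.5% → €1.51525
Sourdough loaf €3.74: unprepared groceries → 0% + 0.5% transit = 0.5% → €0.0187
LED flashlight €16.37: all other goods → 7.75% + 0% transit = 7.75% → €1.268675
Ground coffee (12 oz) €8.76: unprepared groceries → 0% + 0.5% transit = 0.5% → €0.0438
Deli sandwich €12.84: prepared food → 3.75% + 1.5% transit = 5.25% → €0.6741
Subtotal = €106.33; unrounded tax = €8.144175 → €8.14; total due = €114.47

€114.47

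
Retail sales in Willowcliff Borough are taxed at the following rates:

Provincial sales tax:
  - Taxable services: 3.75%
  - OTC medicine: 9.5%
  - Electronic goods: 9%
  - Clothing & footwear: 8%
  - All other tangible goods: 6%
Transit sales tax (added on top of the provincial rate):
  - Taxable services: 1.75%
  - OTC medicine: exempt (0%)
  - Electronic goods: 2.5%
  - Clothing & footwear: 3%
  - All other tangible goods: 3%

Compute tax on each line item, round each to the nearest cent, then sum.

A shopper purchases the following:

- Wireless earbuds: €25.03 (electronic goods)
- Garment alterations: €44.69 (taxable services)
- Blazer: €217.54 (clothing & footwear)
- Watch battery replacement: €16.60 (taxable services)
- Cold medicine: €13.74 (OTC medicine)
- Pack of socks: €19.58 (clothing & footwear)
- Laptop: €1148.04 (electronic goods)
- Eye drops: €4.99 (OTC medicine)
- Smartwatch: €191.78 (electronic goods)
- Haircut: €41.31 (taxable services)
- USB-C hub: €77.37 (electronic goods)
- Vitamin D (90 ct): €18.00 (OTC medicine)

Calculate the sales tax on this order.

Wireless earbuds €25.03: electronic goods → 9% + 2.5% transit = 11.5% → €2.88
Garment alterations €44.69: taxable services → 3.75% + 1.75% transit = 5.5% → €2.46
Blazer €217.54: clothing & footwear → 8% + 3% transit = 11% → €23.93
Watch battery replacement €16.60: taxable services → 3.75% + 1.75% transit = 5.5% → €0.91
Cold medicine €13.74: OTC medicine → 9.5% + 0% transit = 9.5% → €1.31
Pack of socks €19.58: clothing & footwear → 8% + 3% transit = 11% → €2.15
Laptop €1148.04: electronic goods → 9% + 2.5% transit = 11.5% → €132.02
Eye drops €4.99: OTC medicine → 9.5% + 0% transit = 9.5% → €0.47
Smartwatch €191.78: electronic goods → 9% + 2.5% transit = 11.5% → €22.05
Haircut €41.31: taxable services → 3.75% + 1.75% transit = 5.5% → €2.27
USB-C hub €77.37: electronic goods → 9% + 2.5% transit = 11.5% → €8.90
Vitamin D (90 ct) €18.00: OTC medicine → 9.5% + 0% transit = 9.5% → €1.71
Total tax = €2.88 + €2.46 + €23.93 + €0.91 + €1.31 + €2.15 + €132.02 + €0.47 + €22.05 + €2.27 + €8.90 + €1.71 = €201.06

€201.06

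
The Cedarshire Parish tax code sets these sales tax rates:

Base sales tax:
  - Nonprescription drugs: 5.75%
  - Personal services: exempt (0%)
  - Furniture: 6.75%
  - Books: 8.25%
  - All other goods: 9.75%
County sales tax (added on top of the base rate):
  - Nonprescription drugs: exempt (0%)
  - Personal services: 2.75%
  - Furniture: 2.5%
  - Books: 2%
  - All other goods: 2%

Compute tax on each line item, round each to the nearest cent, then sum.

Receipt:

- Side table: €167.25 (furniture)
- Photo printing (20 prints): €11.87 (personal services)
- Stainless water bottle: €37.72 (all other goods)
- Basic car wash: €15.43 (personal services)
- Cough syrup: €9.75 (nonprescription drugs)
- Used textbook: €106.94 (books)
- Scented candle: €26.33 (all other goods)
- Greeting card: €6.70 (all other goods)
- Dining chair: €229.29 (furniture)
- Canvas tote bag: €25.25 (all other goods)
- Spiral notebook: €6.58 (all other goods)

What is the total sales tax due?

Side table €167.25: furniture → 6.75% + 2.5% county = 9.25% → €15.47
Photo printing (20 prints) €11.87: personal services → 0% + 2.75% county = 2.75% → €0.33
Stainless water bottle €37.72: all other goods → 9.75% + 2% county = 11.75% → €4.43
Basic car wash €15.43: personal services → 0% + 2.75% county = 2.75% → €0.42
Cough syrup €9.75: nonprescription drugs → 5.75% + 0% county = 5.75% → €0.56
Used textbook €106.94: books → 8.25% + 2% county = 10.25% → €10.96
Scented candle €26.33: all other goods → 9.75% + 2% county = 11.75% → €3.09
Greeting card €6.70: all other goods → 9.75% + 2% county = 11.75% → €0.79
Dining chair €229.29: furniture → 6.75% + 2.5% county = 9.25% → €21.21
Canvas tote bag €25.25: all other goods → 9.75% + 2% county = 11.75% → €2.97
Spiral notebook €6.58: all other goods → 9.75% + 2% county = 11.75% → €0.77
Total tax = €15.47 + €0.33 + €4.43 + €0.42 + €0.56 + €10.96 + €3.09 + €0.79 + €21.21 + €2.97 + €0.77 = €61.00

€61.00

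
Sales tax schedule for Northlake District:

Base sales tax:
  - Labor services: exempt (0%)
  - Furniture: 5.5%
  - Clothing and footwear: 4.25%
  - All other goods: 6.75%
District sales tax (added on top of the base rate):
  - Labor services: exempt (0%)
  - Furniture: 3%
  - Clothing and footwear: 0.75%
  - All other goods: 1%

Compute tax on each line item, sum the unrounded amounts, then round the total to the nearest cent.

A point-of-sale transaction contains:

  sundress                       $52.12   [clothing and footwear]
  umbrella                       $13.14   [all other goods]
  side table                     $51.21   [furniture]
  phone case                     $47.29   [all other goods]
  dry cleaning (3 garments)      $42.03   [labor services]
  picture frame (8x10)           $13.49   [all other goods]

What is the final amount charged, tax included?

Sundress $52.12: clothing and footwear → 4.25% + 0.75% district = 5% → $2.606
Umbrella $13.14: all other goods → 6.75% + 1% district = 7.75% → $1.01835
Side table $51.21: furniture → 5.5% + 3% district = 8.5% → $4.35285
Phone case $47.29: all other goods → 6.75% + 1% district = 7.75% → $3.664975
Dry cleaning (3 garments) $42.03: labor services → 0% + 0% district = 0% → $0.00
Picture frame (8x10) $13.49: all other goods → 6.75% + 1% district = 7.75% → $1.045475
Subtotal = $219.28; unrounded tax = $12.68765 → $12.69; total due = $231.97

$231.97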